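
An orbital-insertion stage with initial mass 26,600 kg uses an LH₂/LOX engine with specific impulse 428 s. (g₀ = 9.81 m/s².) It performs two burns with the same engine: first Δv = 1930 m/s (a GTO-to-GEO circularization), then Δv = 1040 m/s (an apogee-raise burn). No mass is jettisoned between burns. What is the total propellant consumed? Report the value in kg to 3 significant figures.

total propellant consumed ≈ 13500 kg

v_e = Isp · g₀ = 428 × 9.81 = 4198.7 m/s.
After the first burn: m = 26600 × exp(−1930/4198.7) = 26600 × 0.63149 = 16,797.6 kg.
After the second burn: m = 16,797.6 × exp(−1040/4198.7) = 16,797.6 × 0.78060 = 13,112.2 kg.
Total propellant = m₀ − m_final = 26600 − 13,112.2 = 13,487.8 kg.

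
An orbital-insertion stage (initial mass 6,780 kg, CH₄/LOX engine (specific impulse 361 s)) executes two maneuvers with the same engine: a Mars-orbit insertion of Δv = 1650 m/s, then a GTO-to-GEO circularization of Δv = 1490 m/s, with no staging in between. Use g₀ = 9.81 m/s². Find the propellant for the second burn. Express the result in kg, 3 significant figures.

propellant for the second burn ≈ 1460 kg

v_e = Isp · g₀ = 361 × 9.81 = 3541.4 m/s.
After the first burn: m = 6780 × exp(−1650/3541.4) = 6780 × 0.62756 = 4,254.86 kg.
After the second burn: m = 4,254.86 × exp(−1490/3541.4) = 4,254.86 × 0.65656 = 2,793.57 kg.
Second-burn propellant = 4,254.86 − 2,793.57 = 1,461.29 kg.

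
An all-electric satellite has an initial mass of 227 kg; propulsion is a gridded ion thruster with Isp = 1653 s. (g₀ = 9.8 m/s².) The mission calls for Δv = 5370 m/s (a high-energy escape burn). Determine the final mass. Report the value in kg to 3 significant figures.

final mass ≈ 163 kg

v_e = Isp · g₀ = 1653 × 9.8 = 16199.4 m/s.
m₀/m_f = exp(Δv / v_e) = exp(5370 / 16199.4) = exp(0.3315) = 1.3930.
m_f = m₀ / 1.3930 = 227 / 1.3930 = 162.958 kg.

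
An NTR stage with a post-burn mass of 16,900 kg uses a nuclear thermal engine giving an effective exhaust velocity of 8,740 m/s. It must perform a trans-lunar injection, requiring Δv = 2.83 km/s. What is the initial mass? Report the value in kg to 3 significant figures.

initial mass ≈ 23400 kg

m₀/m_f = exp(Δv / v_e) = exp(2830 / 8740.0) = exp(0.3238) = 1.3824.
m₀ = m_f × 1.3824 = 16,900 × 1.3824 = 23,362.6 kg.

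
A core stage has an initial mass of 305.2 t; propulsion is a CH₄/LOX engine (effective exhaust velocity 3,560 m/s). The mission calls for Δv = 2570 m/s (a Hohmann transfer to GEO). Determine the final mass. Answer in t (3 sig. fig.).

final mass ≈ 148 t

Rocket equation: m₀/m_f = exp(Δv / v_e) = exp(2570 / 3560.0) = exp(0.7219) = 2.0584.
m_f = m₀ / 2.0584 = 305.2 / 2.0584 = 148.271 t.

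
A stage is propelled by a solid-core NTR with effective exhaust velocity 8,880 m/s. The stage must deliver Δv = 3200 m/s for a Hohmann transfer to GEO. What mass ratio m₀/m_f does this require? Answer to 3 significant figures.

mass ratio ≈ 1.43

m₀/m_f = exp(Δv / v_e) = exp(3200 / 8880.0) = exp(0.3604) = 1.4338.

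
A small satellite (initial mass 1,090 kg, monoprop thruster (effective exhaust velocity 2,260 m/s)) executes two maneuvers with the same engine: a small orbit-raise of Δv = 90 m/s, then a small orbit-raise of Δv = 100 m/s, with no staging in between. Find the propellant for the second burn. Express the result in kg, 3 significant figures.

propellant for the second burn ≈ 45.3 kg

After the first burn: m = 1090 × exp(−90/2260.0) = 1090 × 0.96096 = 1,047.45 kg.
After the second burn: m = 1,047.45 × exp(−100/2260.0) = 1,047.45 × 0.95672 = 1,002.12 kg.
Second-burn propellant = 1,047.45 − 1,002.12 = 45.33 kg.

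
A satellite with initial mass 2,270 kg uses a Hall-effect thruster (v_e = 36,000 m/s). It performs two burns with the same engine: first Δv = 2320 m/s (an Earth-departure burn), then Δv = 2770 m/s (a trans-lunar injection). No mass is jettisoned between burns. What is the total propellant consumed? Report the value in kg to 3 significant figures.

total propellant consumed ≈ 299 kg

After the first burn: m = 2270 × exp(−2320/36000.0) = 2270 × 0.93759 = 2,128.33 kg.
After the second burn: m = 2,128.33 × exp(−2770/36000.0) = 2,128.33 × 0.92594 = 1,970.71 kg.
Total propellant = m₀ − m_final = 2270 − 1,970.71 = 299.29 kg.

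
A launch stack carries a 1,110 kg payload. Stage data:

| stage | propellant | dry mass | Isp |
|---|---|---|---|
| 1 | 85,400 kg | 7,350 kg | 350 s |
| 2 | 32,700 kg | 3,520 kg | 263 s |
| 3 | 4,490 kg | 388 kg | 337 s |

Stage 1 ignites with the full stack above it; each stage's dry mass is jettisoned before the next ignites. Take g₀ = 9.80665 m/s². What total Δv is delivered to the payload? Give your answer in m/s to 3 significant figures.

Δv ≈ 11900 m/s

Ignition mass of stage 1 = 85,400+7,350 + 32,700+3,520 + 4,490+388 + 1,110 = 134,958 kg.
Stage 1: m₀ = 134,958 kg, m_f = 134,958 − 85,400 = 49,558 kg; Δv = 350×9.80665×ln(2.723) = 3432.3×1.0018 ≈ 3439 m/s.
Stage 2: m₀ = 42,208 kg, m_f = 42,208 − 32,700 = 9,508 kg; Δv = 263×9.80665×ln(4.439) = 2579.1×1.4905 ≈ 3844 m/s.
Stage 3: m₀ = 5,988 kg, m_f = 5,988 − 4,490 = 1,498 kg; Δv = 337×9.80665×ln(3.997) = 3304.8×1.3856 ≈ 4579 m/s.
Total Δv = 3439 + 3844 + 4579 = 11862 m/s.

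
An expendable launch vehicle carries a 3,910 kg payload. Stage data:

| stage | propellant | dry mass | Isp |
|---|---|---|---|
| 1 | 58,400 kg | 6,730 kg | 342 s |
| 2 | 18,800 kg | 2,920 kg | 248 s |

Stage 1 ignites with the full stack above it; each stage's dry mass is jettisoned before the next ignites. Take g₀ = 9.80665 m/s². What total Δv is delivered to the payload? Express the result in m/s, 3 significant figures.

Δv ≈ 6680 m/s

Ignition mass of stage 1 = 58,400+6,730 + 18,800+2,920 + 3,910 = 90,760 kg.
Stage 1: m₀ = 90,760 kg, m_f = 90,760 − 58,400 = 32,360 kg; Δv = 342×9.80665×ln(2.805) = 3353.9×1.0313 ≈ 3459 m/s.
Stage 2: m₀ = 25,630 kg, m_f = 25,630 − 18,800 = 6,830 kg; Δv = 248×9.80665×ln(3.753) = 2432.0×1.3224 ≈ 3216 m/s.
Total Δv = 3459 + 3216 = 6675 m/s.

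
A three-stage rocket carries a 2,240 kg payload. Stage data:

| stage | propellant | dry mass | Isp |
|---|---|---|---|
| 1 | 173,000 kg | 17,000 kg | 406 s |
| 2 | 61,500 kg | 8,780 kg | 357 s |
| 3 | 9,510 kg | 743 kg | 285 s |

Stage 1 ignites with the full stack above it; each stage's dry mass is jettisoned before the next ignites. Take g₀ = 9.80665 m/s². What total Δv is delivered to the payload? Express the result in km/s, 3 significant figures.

Δv ≈ 12.8 km/s

Ignition mass of stage 1 = 173,000+17,000 + 61,500+8,780 + 9,510+743 + 2,240 = 272,773 kg.
Stage 1: m₀ = 272,773 kg, m_f = 272,773 − 173,000 = 99,773 kg; Δv = 406×9.80665×ln(2.734) = 3981.5×1.0057 ≈ 4004 m/s.
Stage 2: m₀ = 82,773 kg, m_f = 82,773 − 61,500 = 21,273 kg; Δv = 357×9.80665×ln(3.891) = 3501.0×1.3587 ≈ 4757 m/s.
Stage 3: m₀ = 12,493 kg, m_f = 12,493 − 9,510 = 2,983 kg; Δv = 285×9.80665×ln(4.188) = 2794.9×1.4322 ≈ 4003 m/s.
Total Δv = 4004 + 4757 + 4003 = 12764 m/s.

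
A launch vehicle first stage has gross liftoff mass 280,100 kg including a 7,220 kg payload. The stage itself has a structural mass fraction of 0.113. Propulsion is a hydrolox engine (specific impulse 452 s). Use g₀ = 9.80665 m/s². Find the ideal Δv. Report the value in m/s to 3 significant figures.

Δv ≈ 8850 m/s

Stage wet mass = m₀ − payload = 280,100 − 7,220 = 272,880 kg.
Stage dry mass = ε × stage wet mass = 0.113 × 272,880 = 30,835.4 kg.
Burnout mass m_f = stage dry + payload = 30,835.4 + 7,220 = 38,055.4 kg.
v_e = Isp · g₀ = 452 × 9.80665 = 4432.6 m/s.
Using Δv = v_e ln(m₀/m_f): Δv = v_e · ln(280,100/38,055.4) = 4432.6 × ln(7.36) = 4432.6 × 1.9961 ≈ 8848 m/s.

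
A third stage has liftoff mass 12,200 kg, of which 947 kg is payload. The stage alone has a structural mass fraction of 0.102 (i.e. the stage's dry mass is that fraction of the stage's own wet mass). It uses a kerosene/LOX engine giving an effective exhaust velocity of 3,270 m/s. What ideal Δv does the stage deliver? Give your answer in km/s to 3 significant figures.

Stage wet mass = m₀ − payload = 12,200 − 947 = 11,253 kg.
Stage dry mass = ε × stage wet mass = 0.102 × 11,253 = 1,147.81 kg.
Burnout mass m_f = stage dry + payload = 1,147.81 + 947 = 2,094.81 kg.
Using Δv = v_e ln(m₀/m_f): Δv = v_e · ln(12,200/2,094.81) = 3270.0 × ln(5.824) = 3270.0 × 1.7620 ≈ 5762 m/s.

Δv ≈ 5.76 km/s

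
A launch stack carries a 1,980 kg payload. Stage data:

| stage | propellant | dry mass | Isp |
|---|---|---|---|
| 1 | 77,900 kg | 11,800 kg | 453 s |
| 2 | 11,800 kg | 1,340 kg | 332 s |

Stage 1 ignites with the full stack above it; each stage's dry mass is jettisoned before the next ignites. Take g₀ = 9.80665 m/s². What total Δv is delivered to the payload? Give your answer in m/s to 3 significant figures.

Ignition mass of stage 1 = 77,900+11,800 + 11,800+1,340 + 1,980 = 104,820 kg.
Stage 1: m₀ = 104,820 kg, m_f = 104,820 − 77,900 = 26,920 kg; Δv = 453×9.80665×ln(3.894) = 4442.4×1.3594 ≈ 6039 m/s.
Stage 2: m₀ = 15,120 kg, m_f = 15,120 − 11,800 = 3,320 kg; Δv = 332×9.80665×ln(4.554) = 3255.8×1.5161 ≈ 4936 m/s.
Total Δv = 6039 + 4936 = 10975 m/s.

Δv ≈ 11000 m/s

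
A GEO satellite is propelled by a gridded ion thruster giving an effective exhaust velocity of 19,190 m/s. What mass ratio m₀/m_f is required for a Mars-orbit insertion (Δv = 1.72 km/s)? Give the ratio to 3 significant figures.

m₀/m_f = exp(Δv / v_e) = exp(1720 / 19190.0) = exp(0.0896) = 1.0938.

mass ratio ≈ 1.09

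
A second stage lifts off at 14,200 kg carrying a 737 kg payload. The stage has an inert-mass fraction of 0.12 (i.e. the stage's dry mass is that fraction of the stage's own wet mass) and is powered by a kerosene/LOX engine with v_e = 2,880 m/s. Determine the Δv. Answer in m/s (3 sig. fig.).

Δv ≈ 5180 m/s

Stage wet mass = m₀ − payload = 14,200 − 737 = 13,463 kg.
Stage dry mass = ε × stage wet mass = 0.12 × 13,463 = 1,615.56 kg.
Burnout mass m_f = stage dry + payload = 1,615.56 + 737 = 2,352.56 kg.
Δv = v_e · ln(14,200/2,352.56) = 2880.0 × ln(6.036) = 2880.0 × 1.7977 ≈ 5177 m/s.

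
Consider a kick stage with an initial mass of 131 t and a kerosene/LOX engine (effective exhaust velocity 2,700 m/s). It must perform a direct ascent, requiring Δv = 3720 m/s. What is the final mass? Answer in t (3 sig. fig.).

m₀/m_f = exp(Δv / v_e) = exp(3720 / 2700.0) = exp(1.3778) = 3.9661.
m_f = m₀ / 3.9661 = 131 / 3.9661 = 33.0299 t.

final mass ≈ 33.0 t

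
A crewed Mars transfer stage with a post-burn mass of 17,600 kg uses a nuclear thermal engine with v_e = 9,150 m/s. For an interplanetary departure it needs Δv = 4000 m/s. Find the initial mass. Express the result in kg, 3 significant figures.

initial mass ≈ 27300 kg

m₀/m_f = exp(Δv / v_e) = exp(4000 / 9150.0) = exp(0.4372) = 1.5483.
m₀ = m_f × 1.5483 = 17,600 × 1.5483 = 27,250.1 kg.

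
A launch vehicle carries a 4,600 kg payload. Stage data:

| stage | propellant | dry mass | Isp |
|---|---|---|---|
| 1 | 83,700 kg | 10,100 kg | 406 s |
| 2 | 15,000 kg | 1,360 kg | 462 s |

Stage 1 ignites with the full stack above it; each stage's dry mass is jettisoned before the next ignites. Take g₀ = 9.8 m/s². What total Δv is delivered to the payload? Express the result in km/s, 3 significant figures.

Δv ≈ 10.9 km/s

Ignition mass of stage 1 = 83,700+10,100 + 15,000+1,360 + 4,600 = 114,760 kg.
Stage 1: m₀ = 114,760 kg, m_f = 114,760 − 83,700 = 31,060 kg; Δv = 406×9.8×ln(3.695) = 3978.8×1.3069 ≈ 5200 m/s.
Stage 2: m₀ = 20,960 kg, m_f = 20,960 − 15,000 = 5,960 kg; Δv = 462×9.8×ln(3.517) = 4527.6×1.2575 ≈ 5694 m/s.
Total Δv = 5200 + 5694 = 10894 m/s.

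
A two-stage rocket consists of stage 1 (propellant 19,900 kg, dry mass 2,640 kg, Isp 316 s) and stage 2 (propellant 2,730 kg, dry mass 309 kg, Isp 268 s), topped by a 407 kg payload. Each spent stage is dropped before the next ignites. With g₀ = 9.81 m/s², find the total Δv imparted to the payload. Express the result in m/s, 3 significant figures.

Δv ≈ 8630 m/s

Ignition mass of stage 1 = 19,900+2,640 + 2,730+309 + 407 = 25,986 kg.
Stage 1: m₀ = 25,986 kg, m_f = 25,986 − 19,900 = 6,086 kg; Δv = 316×9.81×ln(4.27) = 3100.0×1.4516 ≈ 4500 m/s.
Stage 2: m₀ = 3,446 kg, m_f = 3,446 − 2,730 = 716 kg; Δv = 268×9.81×ln(4.813) = 2629.1×1.5713 ≈ 4131 m/s.
Total Δv = 4500 + 4131 = 8631 m/s.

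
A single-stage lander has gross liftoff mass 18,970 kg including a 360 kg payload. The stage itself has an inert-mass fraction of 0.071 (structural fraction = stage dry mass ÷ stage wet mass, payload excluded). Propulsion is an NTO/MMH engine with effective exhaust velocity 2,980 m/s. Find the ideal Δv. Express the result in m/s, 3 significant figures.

Δv ≈ 7220 m/s

Stage wet mass = m₀ − payload = 18,970 − 360 = 18,610 kg.
Stage dry mass = ε × stage wet mass = 0.071 × 18,610 = 1,321.31 kg.
Burnout mass m_f = stage dry + payload = 1,321.31 + 360 = 1,681.31 kg.
Using Δv = v_e ln(m₀/m_f): Δv = v_e · ln(18,970/1,681.31) = 2980.0 × ln(11.28) = 2980.0 × 2.4233 ≈ 7221 m/s.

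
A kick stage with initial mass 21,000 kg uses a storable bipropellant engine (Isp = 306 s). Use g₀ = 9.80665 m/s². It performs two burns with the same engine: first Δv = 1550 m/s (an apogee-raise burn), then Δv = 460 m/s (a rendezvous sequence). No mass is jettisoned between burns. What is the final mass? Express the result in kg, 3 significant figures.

v_e = Isp · g₀ = 306 × 9.80665 = 3000.8 m/s.
After the first burn: m = 21000 × exp(−1550/3000.8) = 21000 × 0.59659 = 12,528.4 kg.
After the second burn: m = 12,528.4 × exp(−460/3000.8) = 12,528.4 × 0.85788 = 10,747.9 kg.

final mass ≈ 10700 kg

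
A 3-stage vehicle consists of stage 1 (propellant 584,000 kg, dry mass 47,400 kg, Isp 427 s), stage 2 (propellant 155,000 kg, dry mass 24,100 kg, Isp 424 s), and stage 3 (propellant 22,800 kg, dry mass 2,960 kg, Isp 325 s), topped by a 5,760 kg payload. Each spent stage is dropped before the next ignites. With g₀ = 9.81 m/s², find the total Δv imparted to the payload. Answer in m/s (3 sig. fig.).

Ignition mass of stage 1 = 584,000+47,400 + 155,000+24,100 + 22,800+2,960 + 5,760 = 842,020 kg.
Stage 1: m₀ = 842,020 kg, m_f = 842,020 − 584,000 = 258,020 kg; Δv = 427×9.81×ln(3.263) = 4188.9×1.1828 ≈ 4954 m/s.
Stage 2: m₀ = 210,620 kg, m_f = 210,620 − 155,000 = 55,620 kg; Δv = 424×9.81×ln(3.787) = 4159.4×1.3315 ≈ 5538 m/s.
Stage 3: m₀ = 31,520 kg, m_f = 31,520 − 22,800 = 8,720 kg; Δv = 325×9.81×ln(3.615) = 3188.2×1.2850 ≈ 4097 m/s.
Total Δv = 4954 + 5538 + 4097 = 14589 m/s.

Δv ≈ 14600 m/s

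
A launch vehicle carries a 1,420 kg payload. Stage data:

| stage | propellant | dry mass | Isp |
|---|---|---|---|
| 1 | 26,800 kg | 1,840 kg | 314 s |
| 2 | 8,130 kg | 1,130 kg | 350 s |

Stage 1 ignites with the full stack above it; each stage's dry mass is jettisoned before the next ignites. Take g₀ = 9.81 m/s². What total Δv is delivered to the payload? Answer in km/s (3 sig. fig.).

Δv ≈ 8.44 km/s

Ignition mass of stage 1 = 26,800+1,840 + 8,130+1,130 + 1,420 = 39,320 kg.
Stage 1: m₀ = 39,320 kg, m_f = 39,320 − 26,800 = 12,520 kg; Δv = 314×9.81×ln(3.141) = 3080.3×1.1444 ≈ 3525 m/s.
Stage 2: m₀ = 10,680 kg, m_f = 10,680 − 8,130 = 2,550 kg; Δv = 350×9.81×ln(4.188) = 3433.5×1.4323 ≈ 4918 m/s.
Total Δv = 3525 + 4918 = 8443 m/s.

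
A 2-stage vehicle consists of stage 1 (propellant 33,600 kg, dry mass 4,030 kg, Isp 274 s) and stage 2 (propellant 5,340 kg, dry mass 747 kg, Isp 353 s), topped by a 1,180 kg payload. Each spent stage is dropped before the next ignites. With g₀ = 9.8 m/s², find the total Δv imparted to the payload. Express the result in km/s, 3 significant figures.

Δv ≈ 8.30 km/s

Ignition mass of stage 1 = 33,600+4,030 + 5,340+747 + 1,180 = 44,897 kg.
Stage 1: m₀ = 44,897 kg, m_f = 44,897 − 33,600 = 11,297 kg; Δv = 274×9.8×ln(3.974) = 2685.2×1.3798 ≈ 3705 m/s.
Stage 2: m₀ = 7,267 kg, m_f = 7,267 − 5,340 = 1,927 kg; Δv = 353×9.8×ln(3.771) = 3459.4×1.3274 ≈ 4592 m/s.
Total Δv = 3705 + 4592 = 8297 m/s.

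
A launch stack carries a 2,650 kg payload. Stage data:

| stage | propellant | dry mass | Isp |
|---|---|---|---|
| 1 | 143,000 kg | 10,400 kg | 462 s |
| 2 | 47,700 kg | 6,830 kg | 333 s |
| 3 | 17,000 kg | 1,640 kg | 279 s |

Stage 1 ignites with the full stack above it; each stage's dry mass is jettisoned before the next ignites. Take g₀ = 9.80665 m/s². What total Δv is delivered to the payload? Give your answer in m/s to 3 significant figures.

Ignition mass of stage 1 = 143,000+10,400 + 47,700+6,830 + 17,000+1,640 + 2,650 = 229,220 kg.
Stage 1: m₀ = 229,220 kg, m_f = 229,220 − 143,000 = 86,220 kg; Δv = 462×9.80665×ln(2.659) = 4530.7×0.9778 ≈ 4430 m/s.
Stage 2: m₀ = 75,820 kg, m_f = 75,820 − 47,700 = 28,120 kg; Δv = 333×9.80665×ln(2.696) = 3265.6×0.9919 ≈ 3239 m/s.
Stage 3: m₀ = 21,290 kg, m_f = 21,290 − 17,000 = 4,290 kg; Δv = 279×9.80665×ln(4.963) = 2736.1×1.6020 ≈ 4383 m/s.
Total Δv = 4430 + 3239 + 4383 = 12052 m/s.

Δv ≈ 12100 m/s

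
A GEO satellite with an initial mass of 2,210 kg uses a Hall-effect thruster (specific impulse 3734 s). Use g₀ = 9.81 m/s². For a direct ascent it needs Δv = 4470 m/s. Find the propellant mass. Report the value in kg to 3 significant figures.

v_e = Isp · g₀ = 3734 × 9.81 = 36630.5 m/s.
Rocket equation: m₀/m_f = exp(Δv / v_e) = exp(4470 / 36630.5) = exp(0.1220) = 1.1298.
m_f = 2,210 / 1.1298 = 1,956.1 kg, so propellant = m₀ − m_f = 2,210 − 1,956.1 = 253.9 kg.

propellant mass ≈ 254 kg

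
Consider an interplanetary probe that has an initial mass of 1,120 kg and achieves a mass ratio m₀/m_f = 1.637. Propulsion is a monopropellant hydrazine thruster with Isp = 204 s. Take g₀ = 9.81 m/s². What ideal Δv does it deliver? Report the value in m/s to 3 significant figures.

Δv ≈ 986 m/s

v_e = Isp · g₀ = 204 × 9.81 = 2001.2 m/s.
Δv = v_e · ln(1.637) = 2001.2 × 0.4929 ≈ 986.3 m/s.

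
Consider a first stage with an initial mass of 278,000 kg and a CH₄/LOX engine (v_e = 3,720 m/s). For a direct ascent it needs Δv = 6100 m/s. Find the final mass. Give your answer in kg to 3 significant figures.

final mass ≈ 53900 kg

Rocket equation: m₀/m_f = exp(Δv / v_e) = exp(6100 / 3720.0) = exp(1.6398) = 5.1541.
m_f = m₀ / 5.1541 = 278,000 / 5.1541 = 53,937.6 kg.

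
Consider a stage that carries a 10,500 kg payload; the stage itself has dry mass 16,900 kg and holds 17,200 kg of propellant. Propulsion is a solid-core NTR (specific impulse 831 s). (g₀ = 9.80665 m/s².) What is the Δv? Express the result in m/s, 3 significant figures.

v_e = Isp · g₀ = 831 × 9.80665 = 8149.3 m/s.
m₀ = payload + dry + propellant = 10,500 + 16,900 + 17,200 = 44,600 kg.
m_f = payload + dry = 10,500 + 16,900 = 27,400 kg.
Δv = v_e · ln(m₀/m_f) = 8149.3 × ln(1.628) = 8149.3 × 0.4872 ≈ 3970.3 m/s.

Δv ≈ 3970 m/s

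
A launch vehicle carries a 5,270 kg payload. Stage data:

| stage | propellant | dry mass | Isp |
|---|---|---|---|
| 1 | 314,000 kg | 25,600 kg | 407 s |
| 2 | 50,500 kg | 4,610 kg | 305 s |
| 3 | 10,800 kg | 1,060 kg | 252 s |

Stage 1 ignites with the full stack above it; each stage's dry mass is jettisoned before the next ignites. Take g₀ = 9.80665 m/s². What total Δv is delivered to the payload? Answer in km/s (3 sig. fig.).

Δv ≈ 11.8 km/s

Ignition mass of stage 1 = 314,000+25,600 + 50,500+4,610 + 10,800+1,060 + 5,270 = 411,840 kg.
Stage 1: m₀ = 411,840 kg, m_f = 411,840 − 314,000 = 97,840 kg; Δv = 407×9.80665×ln(4.209) = 3991.3×1.4373 ≈ 5737 m/s.
Stage 2: m₀ = 72,240 kg, m_f = 72,240 − 50,500 = 21,740 kg; Δv = 305×9.80665×ln(3.323) = 2991.0×1.2008 ≈ 3592 m/s.
Stage 3: m₀ = 17,130 kg, m_f = 17,130 − 10,800 = 6,330 kg; Δv = 252×9.80665×ln(2.706) = 2471.3×0.9955 ≈ 2460 m/s.
Total Δv = 5737 + 3592 + 2460 = 11789 m/s.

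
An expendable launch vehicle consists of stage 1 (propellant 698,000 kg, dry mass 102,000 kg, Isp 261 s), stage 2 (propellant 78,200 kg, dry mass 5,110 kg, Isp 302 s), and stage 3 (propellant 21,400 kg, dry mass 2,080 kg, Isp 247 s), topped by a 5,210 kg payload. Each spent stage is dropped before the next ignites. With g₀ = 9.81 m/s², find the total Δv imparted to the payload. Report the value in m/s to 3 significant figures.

Ignition mass of stage 1 = 698,000+102,000 + 78,200+5,110 + 21,400+2,080 + 5,210 = 912,000 kg.
Stage 1: m₀ = 912,000 kg, m_f = 912,000 − 698,000 = 214,000 kg; Δv = 261×9.81×ln(4.262) = 2560.4×1.4497 ≈ 3712 m/s.
Stage 2: m₀ = 112,000 kg, m_f = 112,000 − 78,200 = 33,800 kg; Δv = 302×9.81×ln(3.314) = 2962.6×1.1980 ≈ 3549 m/s.
Stage 3: m₀ = 28,690 kg, m_f = 28,690 − 21,400 = 7,290 kg; Δv = 247×9.81×ln(3.936) = 2423.1×1.3700 ≈ 3320 m/s.
Total Δv = 3712 + 3549 + 3320 = 10581 m/s.

Δv ≈ 10600 m/s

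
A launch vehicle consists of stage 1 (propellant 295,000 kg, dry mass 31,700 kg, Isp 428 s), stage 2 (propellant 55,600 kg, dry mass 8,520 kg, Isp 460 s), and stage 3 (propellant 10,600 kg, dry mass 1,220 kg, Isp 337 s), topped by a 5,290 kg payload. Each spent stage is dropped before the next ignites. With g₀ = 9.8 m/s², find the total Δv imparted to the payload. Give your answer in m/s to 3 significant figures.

Δv ≈ 13800 m/s

Ignition mass of stage 1 = 295,000+31,700 + 55,600+8,520 + 10,600+1,220 + 5,290 = 407,930 kg.
Stage 1: m₀ = 407,930 kg, m_f = 407,930 − 295,000 = 112,930 kg; Δv = 428×9.8×ln(3.612) = 4194.4×1.2843 ≈ 5387 m/s.
Stage 2: m₀ = 81,230 kg, m_f = 81,230 − 55,600 = 25,630 kg; Δv = 460×9.8×ln(3.169) = 4508.0×1.1535 ≈ 5200 m/s.
Stage 3: m₀ = 17,110 kg, m_f = 17,110 − 10,600 = 6,510 kg; Δv = 337×9.8×ln(2.628) = 3302.6×0.9663 ≈ 3191 m/s.
Total Δv = 5387 + 5200 + 3191 = 13778 m/s.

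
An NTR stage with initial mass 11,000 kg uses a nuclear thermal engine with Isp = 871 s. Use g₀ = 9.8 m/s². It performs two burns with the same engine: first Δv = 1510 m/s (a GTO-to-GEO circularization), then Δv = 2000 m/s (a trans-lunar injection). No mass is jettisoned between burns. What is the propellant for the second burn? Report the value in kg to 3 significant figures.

propellant for the second burn ≈ 1930 kg

v_e = Isp · g₀ = 871 × 9.8 = 8535.8 m/s.
After the first burn: m = 11000 × exp(−1510/8535.8) = 11000 × 0.83786 = 9,216.46 kg.
After the second burn: m = 9,216.46 × exp(−2000/8535.8) = 9,216.46 × 0.79112 = 7,291.33 kg.
Second-burn propellant = 9,216.46 − 7,291.33 = 1,925.13 kg.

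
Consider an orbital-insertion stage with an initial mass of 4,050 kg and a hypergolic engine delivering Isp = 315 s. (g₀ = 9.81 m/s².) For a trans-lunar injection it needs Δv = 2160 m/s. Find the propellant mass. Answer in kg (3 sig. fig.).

propellant mass ≈ 2040 kg

v_e = Isp · g₀ = 315 × 9.81 = 3090.2 m/s.
m₀/m_f = exp(Δv / v_e) = exp(2160 / 3090.2) = exp(0.6990) = 2.0117.
m_f = 4,050 / 2.0117 = 2,013.22 kg, so propellant = m₀ − m_f = 4,050 − 2,013.22 = 2,036.78 kg.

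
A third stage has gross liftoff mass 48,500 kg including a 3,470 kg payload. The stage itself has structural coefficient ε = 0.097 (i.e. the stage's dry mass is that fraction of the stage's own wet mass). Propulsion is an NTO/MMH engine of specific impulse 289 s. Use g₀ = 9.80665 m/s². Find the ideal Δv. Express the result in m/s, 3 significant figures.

Stage wet mass = m₀ − payload = 48,500 − 3,470 = 45,030 kg.
Stage dry mass = ε × stage wet mass = 0.097 × 45,030 = 4,367.91 kg.
Burnout mass m_f = stage dry + payload = 4,367.91 + 3,470 = 7,837.91 kg.
v_e = Isp · g₀ = 289 × 9.80665 = 2834.1 m/s.
By the Tsiolkovsky rocket equation, Δv = v_e · ln(48,500/7,837.91) = 2834.1 × ln(6.188) = 2834.1 × 1.8226 ≈ 5165 m/s.

Δv ≈ 5170 m/s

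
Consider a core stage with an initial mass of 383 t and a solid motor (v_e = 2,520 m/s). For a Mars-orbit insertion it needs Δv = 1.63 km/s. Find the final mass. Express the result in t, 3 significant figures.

final mass ≈ 201 t

m₀/m_f = exp(Δv / v_e) = exp(1630 / 2520.0) = exp(0.6468) = 1.9095.
m_f = m₀ / 1.9095 = 383 / 1.9095 = 200.576 t.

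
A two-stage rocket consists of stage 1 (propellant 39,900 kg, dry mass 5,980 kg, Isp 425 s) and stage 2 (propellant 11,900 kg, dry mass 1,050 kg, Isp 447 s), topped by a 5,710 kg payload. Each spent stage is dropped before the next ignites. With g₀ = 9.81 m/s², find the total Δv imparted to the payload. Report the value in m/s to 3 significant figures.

Δv ≈ 8470 m/s

Ignition mass of stage 1 = 39,900+5,980 + 11,900+1,050 + 5,710 = 64,540 kg.
Stage 1: m₀ = 64,540 kg, m_f = 64,540 − 39,900 = 24,640 kg; Δv = 425×9.81×ln(2.619) = 4169.2×0.9629 ≈ 4015 m/s.
Stage 2: m₀ = 18,660 kg, m_f = 18,660 − 11,900 = 6,760 kg; Δv = 447×9.81×ln(2.76) = 4385.1×1.0154 ≈ 4452 m/s.
Total Δv = 4015 + 4452 = 8467 m/s.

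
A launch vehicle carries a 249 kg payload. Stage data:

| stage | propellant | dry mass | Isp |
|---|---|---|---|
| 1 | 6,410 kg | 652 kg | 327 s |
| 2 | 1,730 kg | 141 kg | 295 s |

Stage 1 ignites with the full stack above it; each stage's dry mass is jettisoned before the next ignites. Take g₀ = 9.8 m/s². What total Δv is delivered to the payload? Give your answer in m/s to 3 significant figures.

Ignition mass of stage 1 = 6,410+652 + 1,730+141 + 249 = 9,182 kg.
Stage 1: m₀ = 9,182 kg, m_f = 9,182 − 6,410 = 2,772 kg; Δv = 327×9.8×ln(3.312) = 3204.6×1.1977 ≈ 3838 m/s.
Stage 2: m₀ = 2,120 kg, m_f = 2,120 − 1,730 = 390 kg; Δv = 295×9.8×ln(5.436) = 2891.0×1.6930 ≈ 4895 m/s.
Total Δv = 3838 + 4895 = 8733 m/s.

Δv ≈ 8730 m/s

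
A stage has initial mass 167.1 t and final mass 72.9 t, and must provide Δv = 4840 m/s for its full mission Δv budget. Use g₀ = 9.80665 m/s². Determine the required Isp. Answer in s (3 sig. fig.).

Isp ≈ 595 s

ln(m₀/m_f) = ln(167100/72900) = ln(2.292) = 0.8295.
v_e = Δv / ln(m₀/m_f) = 4840 / 0.8295 = 5834.8 m/s.
Isp = v_e / g₀ = 5834.8 / 9.80665 = 595.0 s.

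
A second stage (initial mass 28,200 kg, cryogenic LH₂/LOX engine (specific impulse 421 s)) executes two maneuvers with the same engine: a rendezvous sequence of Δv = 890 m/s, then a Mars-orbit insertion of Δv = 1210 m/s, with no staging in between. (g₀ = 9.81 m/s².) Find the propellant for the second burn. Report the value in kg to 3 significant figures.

propellant for the second burn ≈ 5770 kg

v_e = Isp · g₀ = 421 × 9.81 = 4130.0 m/s.
After the first burn: m = 28200 × exp(−890/4130.0) = 28200 × 0.80614 = 22,733.1 kg.
After the second burn: m = 22,733.1 × exp(−1210/4130.0) = 22,733.1 × 0.74604 = 16,959.8 kg.
Second-burn propellant = 22,733.1 − 16,959.8 = 5,773.3 kg.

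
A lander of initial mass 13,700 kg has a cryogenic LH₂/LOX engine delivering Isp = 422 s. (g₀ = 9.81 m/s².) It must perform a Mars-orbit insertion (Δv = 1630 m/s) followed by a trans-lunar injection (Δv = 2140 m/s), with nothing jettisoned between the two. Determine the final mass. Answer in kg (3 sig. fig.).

final mass ≈ 5510 kg

v_e = Isp · g₀ = 422 × 9.81 = 4139.8 m/s.
After the first burn: m = 13700 × exp(−1630/4139.8) = 13700 × 0.67453 = 9,241.06 kg.
After the second burn: m = 9,241.06 × exp(−2140/4139.8) = 9,241.06 × 0.59635 = 5,510.91 kg.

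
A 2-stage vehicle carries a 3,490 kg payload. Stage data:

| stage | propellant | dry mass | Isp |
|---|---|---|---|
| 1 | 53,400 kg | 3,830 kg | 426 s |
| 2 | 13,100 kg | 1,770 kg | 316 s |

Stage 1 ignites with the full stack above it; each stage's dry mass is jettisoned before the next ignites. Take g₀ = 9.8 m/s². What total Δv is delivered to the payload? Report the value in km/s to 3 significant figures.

Δv ≈ 8.99 km/s

Ignition mass of stage 1 = 53,400+3,830 + 13,100+1,770 + 3,490 = 75,590 kg.
Stage 1: m₀ = 75,590 kg, m_f = 75,590 − 53,400 = 22,190 kg; Δv = 426×9.8×ln(3.406) = 4174.8×1.2257 ≈ 5117 m/s.
Stage 2: m₀ = 18,360 kg, m_f = 18,360 − 13,100 = 5,260 kg; Δv = 316×9.8×ln(3.49) = 3096.8×1.2500 ≈ 3871 m/s.
Total Δv = 5117 + 3871 = 8988 m/s.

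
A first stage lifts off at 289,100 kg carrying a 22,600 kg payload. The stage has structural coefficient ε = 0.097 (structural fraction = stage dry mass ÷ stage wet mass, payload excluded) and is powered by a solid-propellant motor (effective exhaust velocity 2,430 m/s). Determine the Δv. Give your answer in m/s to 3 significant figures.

Stage wet mass = m₀ − payload = 289,100 − 22,600 = 266,500 kg.
Stage dry mass = ε × stage wet mass = 0.097 × 266,500 = 25,850.5 kg.
Burnout mass m_f = stage dry + payload = 25,850.5 + 22,600 = 48,450.5 kg.
Rocket equation: Δv = v_e · ln(289,100/48,450.5) = 2430.0 × ln(5.967) = 2430.0 × 1.7862 ≈ 4341 m/s.

Δv ≈ 4340 m/s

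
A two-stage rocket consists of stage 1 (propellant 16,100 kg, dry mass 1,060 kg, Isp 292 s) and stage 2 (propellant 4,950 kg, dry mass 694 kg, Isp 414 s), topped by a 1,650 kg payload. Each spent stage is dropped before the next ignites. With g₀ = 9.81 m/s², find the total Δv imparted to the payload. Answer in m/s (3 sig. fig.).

Δv ≈ 7690 m/s

Ignition mass of stage 1 = 16,100+1,060 + 4,950+694 + 1,650 = 24,454 kg.
Stage 1: m₀ = 24,454 kg, m_f = 24,454 − 16,100 = 8,354 kg; Δv = 292×9.81×ln(2.927) = 2864.5×1.0741 ≈ 3077 m/s.
Stage 2: m₀ = 7,294 kg, m_f = 7,294 − 4,950 = 2,344 kg; Δv = 414×9.81×ln(3.112) = 4061.3×1.1352 ≈ 4610 m/s.
Total Δv = 3077 + 4610 = 7687 m/s.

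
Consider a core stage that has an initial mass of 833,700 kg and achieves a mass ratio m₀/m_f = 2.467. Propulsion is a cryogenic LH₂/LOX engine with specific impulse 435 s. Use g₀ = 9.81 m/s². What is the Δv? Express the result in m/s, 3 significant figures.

Δv ≈ 3850 m/s

v_e = Isp · g₀ = 435 × 9.81 = 4267.4 m/s.
Δv = v_e · ln(2.467) = 4267.4 × 0.9030 ≈ 3853.4 m/s.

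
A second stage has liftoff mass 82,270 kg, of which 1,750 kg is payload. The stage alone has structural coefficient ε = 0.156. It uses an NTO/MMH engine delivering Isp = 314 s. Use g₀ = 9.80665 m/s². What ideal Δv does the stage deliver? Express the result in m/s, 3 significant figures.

Δv ≈ 5390 m/s

Stage wet mass = m₀ − payload = 82,270 − 1,750 = 80,520 kg.
Stage dry mass = ε × stage wet mass = 0.156 × 80,520 = 12,561.1 kg.
Burnout mass m_f = stage dry + payload = 12,561.1 + 1,750 = 14,311.1 kg.
v_e = Isp · g₀ = 314 × 9.80665 = 3079.3 m/s.
Δv = v_e · ln(82,270/14,311.1) = 3079.3 × ln(5.749) = 3079.3 × 1.7490 ≈ 5386 m/s.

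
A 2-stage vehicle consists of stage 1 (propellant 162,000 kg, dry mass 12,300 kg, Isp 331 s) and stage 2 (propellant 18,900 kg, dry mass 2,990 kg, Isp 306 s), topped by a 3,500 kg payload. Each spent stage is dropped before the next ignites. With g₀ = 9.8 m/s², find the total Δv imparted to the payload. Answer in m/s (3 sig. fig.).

Δv ≈ 9500 m/s

Ignition mass of stage 1 = 162,000+12,300 + 18,900+2,990 + 3,500 = 199,690 kg.
Stage 1: m₀ = 199,690 kg, m_f = 199,690 − 162,000 = 37,690 kg; Δv = 331×9.8×ln(5.298) = 3243.8×1.6674 ≈ 5409 m/s.
Stage 2: m₀ = 25,390 kg, m_f = 25,390 − 18,900 = 6,490 kg; Δv = 306×9.8×ln(3.912) = 2998.8×1.3641 ≈ 4091 m/s.
Total Δv = 5409 + 4091 = 9500 m/s.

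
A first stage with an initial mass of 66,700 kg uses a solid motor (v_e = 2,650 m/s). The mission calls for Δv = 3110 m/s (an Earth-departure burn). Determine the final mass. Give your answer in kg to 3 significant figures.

m₀/m_f = exp(Δv / v_e) = exp(3110 / 2650.0) = exp(1.1736) = 3.2336.
m_f = m₀ / 3.2336 = 66,700 / 3.2336 = 20,627.2 kg.

final mass ≈ 20600 kg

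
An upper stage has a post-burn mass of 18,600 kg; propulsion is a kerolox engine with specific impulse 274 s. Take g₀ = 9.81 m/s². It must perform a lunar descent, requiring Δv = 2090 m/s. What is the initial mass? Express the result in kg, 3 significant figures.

initial mass ≈ 40500 kg

v_e = Isp · g₀ = 274 × 9.81 = 2687.9 m/s.
m₀/m_f = exp(Δv / v_e) = exp(2090 / 2687.9) = exp(0.7775) = 2.1761.
m₀ = m_f × 2.1761 = 18,600 × 2.1761 = 40,475.5 kg.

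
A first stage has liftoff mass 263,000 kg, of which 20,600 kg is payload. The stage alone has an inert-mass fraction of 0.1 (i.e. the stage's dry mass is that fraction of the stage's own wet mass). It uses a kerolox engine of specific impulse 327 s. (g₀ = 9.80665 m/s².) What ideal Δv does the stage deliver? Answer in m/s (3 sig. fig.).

Δv ≈ 5670 m/s

Stage wet mass = m₀ − payload = 263,000 − 20,600 = 242,400 kg.
Stage dry mass = ε × stage wet mass = 0.1 × 242,400 = 24,240 kg.
Burnout mass m_f = stage dry + payload = 24,240 + 20,600 = 44,840 kg.
v_e = Isp · g₀ = 327 × 9.80665 = 3206.8 m/s.
Using Δv = v_e ln(m₀/m_f): Δv = v_e · ln(263,000/44,840) = 3206.8 × ln(5.865) = 3206.8 × 1.7691 ≈ 5673 m/s.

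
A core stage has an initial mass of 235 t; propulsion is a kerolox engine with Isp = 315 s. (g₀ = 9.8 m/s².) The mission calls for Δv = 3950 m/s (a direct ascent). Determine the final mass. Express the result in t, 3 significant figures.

final mass ≈ 65.4 t

v_e = Isp · g₀ = 315 × 9.8 = 3087.0 m/s.
m₀/m_f = exp(Δv / v_e) = exp(3950 / 3087.0) = exp(1.2796) = 3.5951.
m_f = m₀ / 3.5951 = 235 / 3.5951 = 65.3667 t.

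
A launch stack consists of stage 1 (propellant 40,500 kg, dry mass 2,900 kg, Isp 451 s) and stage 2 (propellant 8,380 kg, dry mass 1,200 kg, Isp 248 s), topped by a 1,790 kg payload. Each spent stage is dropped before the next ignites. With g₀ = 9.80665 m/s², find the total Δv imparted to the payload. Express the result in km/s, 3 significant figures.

Ignition mass of stage 1 = 40,500+2,900 + 8,380+1,200 + 1,790 = 54,770 kg.
Stage 1: m₀ = 54,770 kg, m_f = 54,770 − 40,500 = 14,270 kg; Δv = 451×9.80665×ln(3.838) = 4422.8×1.3450 ≈ 5949 m/s.
Stage 2: m₀ = 11,370 kg, m_f = 11,370 − 8,380 = 2,990 kg; Δv = 248×9.80665×ln(3.803) = 2432.0×1.3357 ≈ 3249 m/s.
Total Δv = 5949 + 3249 = 9198 m/s.

Δv ≈ 9.20 km/s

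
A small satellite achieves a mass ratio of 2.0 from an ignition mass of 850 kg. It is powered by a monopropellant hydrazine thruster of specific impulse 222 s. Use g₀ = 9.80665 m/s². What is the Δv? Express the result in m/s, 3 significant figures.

Δv ≈ 1510 m/s

v_e = Isp · g₀ = 222 × 9.80665 = 2177.1 m/s.
Δv = v_e · ln(2.0) = 2177.1 × 0.6931 ≈ 1509.0 m/s.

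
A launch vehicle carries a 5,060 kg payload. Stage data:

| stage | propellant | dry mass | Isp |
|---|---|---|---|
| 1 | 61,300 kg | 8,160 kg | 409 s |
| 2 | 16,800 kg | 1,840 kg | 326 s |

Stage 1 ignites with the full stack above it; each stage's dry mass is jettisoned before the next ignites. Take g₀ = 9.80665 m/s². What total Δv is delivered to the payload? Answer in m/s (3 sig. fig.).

Δv ≈ 8250 m/s

Ignition mass of stage 1 = 61,300+8,160 + 16,800+1,840 + 5,060 = 93,160 kg.
Stage 1: m₀ = 93,160 kg, m_f = 93,160 − 61,300 = 31,860 kg; Δv = 409×9.80665×ln(2.924) = 4010.9×1.0730 ≈ 4304 m/s.
Stage 2: m₀ = 23,700 kg, m_f = 23,700 − 16,800 = 6,900 kg; Δv = 326×9.80665×ln(3.435) = 3197.0×1.2340 ≈ 3945 m/s.
Total Δv = 4304 + 3945 = 8249 m/s.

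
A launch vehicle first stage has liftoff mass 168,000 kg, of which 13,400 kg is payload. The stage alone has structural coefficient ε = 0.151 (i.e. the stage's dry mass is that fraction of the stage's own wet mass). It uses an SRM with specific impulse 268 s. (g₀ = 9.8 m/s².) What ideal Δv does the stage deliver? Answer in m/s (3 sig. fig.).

Δv ≈ 3990 m/s

Stage wet mass = m₀ − payload = 168,000 − 13,400 = 154,600 kg.
Stage dry mass = ε × stage wet mass = 0.151 × 154,600 = 23,344.6 kg.
Burnout mass m_f = stage dry + payload = 23,344.6 + 13,400 = 36,744.6 kg.
v_e = Isp · g₀ = 268 × 9.8 = 2626.4 m/s.
Δv = v_e · ln(168,000/36,744.6) = 2626.4 × ln(4.572) = 2626.4 × 1.5200 ≈ 3992 m/s.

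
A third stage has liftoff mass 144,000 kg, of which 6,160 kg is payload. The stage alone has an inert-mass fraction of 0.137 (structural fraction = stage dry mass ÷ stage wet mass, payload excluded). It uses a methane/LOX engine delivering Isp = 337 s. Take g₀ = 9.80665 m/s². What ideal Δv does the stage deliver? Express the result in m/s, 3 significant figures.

Stage wet mass = m₀ − payload = 144,000 − 6,160 = 137,840 kg.
Stage dry mass = ε × stage wet mass = 0.137 × 137,840 = 18,884.1 kg.
Burnout mass m_f = stage dry + payload = 18,884.1 + 6,160 = 25,044.1 kg.
v_e = Isp · g₀ = 337 × 9.80665 = 3304.8 m/s.
Using Δv = v_e ln(m₀/m_f): Δv = v_e · ln(144,000/25,044.1) = 3304.8 × ln(5.75) = 3304.8 × 1.7492 ≈ 5781 m/s.

Δv ≈ 5780 m/s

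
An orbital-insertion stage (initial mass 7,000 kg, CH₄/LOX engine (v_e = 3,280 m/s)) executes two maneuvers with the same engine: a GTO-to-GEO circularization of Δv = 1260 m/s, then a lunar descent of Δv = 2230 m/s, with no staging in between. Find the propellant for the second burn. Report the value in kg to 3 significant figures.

propellant for the second burn ≈ 2350 kg

After the first burn: m = 7000 × exp(−1260/3280.0) = 7000 × 0.68103 = 4,767.21 kg.
After the second burn: m = 4,767.21 × exp(−2230/3280.0) = 4,767.21 × 0.50668 = 2,415.45 kg.
Second-burn propellant = 4,767.21 − 2,415.45 = 2,351.76 kg.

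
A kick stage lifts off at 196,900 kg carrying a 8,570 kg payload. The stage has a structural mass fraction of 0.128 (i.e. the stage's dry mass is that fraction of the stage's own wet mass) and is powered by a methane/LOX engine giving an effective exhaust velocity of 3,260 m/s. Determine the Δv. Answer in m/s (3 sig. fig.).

Δv ≈ 5860 m/s

Stage wet mass = m₀ − payload = 196,900 − 8,570 = 188,330 kg.
Stage dry mass = ε × stage wet mass = 0.128 × 188,330 = 24,106.2 kg.
Burnout mass m_f = stage dry + payload = 24,106.2 + 8,570 = 32,676.2 kg.
Δv = v_e · ln(196,900/32,676.2) = 3260.0 × ln(6.026) = 3260.0 × 1.7960 ≈ 5855 m/s.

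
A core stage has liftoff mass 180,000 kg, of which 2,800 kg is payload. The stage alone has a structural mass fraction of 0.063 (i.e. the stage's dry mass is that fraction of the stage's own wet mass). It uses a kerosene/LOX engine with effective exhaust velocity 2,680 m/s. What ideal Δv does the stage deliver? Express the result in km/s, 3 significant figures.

Δv ≈ 6.85 km/s

Stage wet mass = m₀ − payload = 180,000 − 2,800 = 177,200 kg.
Stage dry mass = ε × stage wet mass = 0.063 × 177,200 = 11,163.6 kg.
Burnout mass m_f = stage dry + payload = 11,163.6 + 2,800 = 13,963.6 kg.
Rocket equation: Δv = v_e · ln(180,000/13,963.6) = 2680.0 × ln(12.89) = 2680.0 × 2.5565 ≈ 6851 m/s.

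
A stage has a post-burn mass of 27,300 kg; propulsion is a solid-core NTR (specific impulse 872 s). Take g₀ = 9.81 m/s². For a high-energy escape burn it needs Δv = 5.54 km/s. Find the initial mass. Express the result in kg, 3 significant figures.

v_e = Isp · g₀ = 872 × 9.81 = 8554.3 m/s.
Using Δv = v_e ln(m₀/m_f): m₀/m_f = exp(Δv / v_e) = exp(5540 / 8554.3) = exp(0.6476) = 1.9110.
m₀ = m_f × 1.9110 = 27,300 × 1.9110 = 52,170.3 kg.

initial mass ≈ 52200 kg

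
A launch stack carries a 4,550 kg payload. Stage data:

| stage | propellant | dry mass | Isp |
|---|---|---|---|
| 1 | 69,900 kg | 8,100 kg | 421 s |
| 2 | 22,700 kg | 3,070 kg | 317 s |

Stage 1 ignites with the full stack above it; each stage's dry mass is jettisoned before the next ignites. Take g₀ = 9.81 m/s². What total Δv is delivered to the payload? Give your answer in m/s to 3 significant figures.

Δv ≈ 8580 m/s

Ignition mass of stage 1 = 69,900+8,100 + 22,700+3,070 + 4,550 = 108,320 kg.
Stage 1: m₀ = 108,320 kg, m_f = 108,320 − 69,900 = 38,420 kg; Δv = 421×9.81×ln(2.819) = 4130.0×1.0365 ≈ 4281 m/s.
Stage 2: m₀ = 30,320 kg, m_f = 30,320 − 22,700 = 7,620 kg; Δv = 317×9.81×ln(3.979) = 3109.8×1.3810 ≈ 4295 m/s.
Total Δv = 4281 + 4295 = 8576 m/s.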